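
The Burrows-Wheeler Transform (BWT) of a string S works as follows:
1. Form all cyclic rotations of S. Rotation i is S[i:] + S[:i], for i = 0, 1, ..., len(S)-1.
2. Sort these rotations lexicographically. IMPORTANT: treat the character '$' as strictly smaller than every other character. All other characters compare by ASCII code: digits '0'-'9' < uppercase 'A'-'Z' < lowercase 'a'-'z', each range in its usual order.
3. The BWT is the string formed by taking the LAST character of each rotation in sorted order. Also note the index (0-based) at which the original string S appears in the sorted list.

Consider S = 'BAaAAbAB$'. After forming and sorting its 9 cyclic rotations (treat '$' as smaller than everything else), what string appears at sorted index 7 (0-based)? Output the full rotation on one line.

All 9 rotations (rotation i = S[i:]+S[:i]):
  rot[0] = BAaAAbAB$
  rot[1] = AaAAbAB$B
  rot[2] = aAAbAB$BA
  rot[3] = AAbAB$BAa
  rot[4] = AbAB$BAaA
  rot[5] = bAB$BAaAA
  rot[6] = AB$BAaAAb
  rot[7] = B$BAaAAbA
  rot[8] = $BAaAAbAB
Sorted (with $ < everything):
  sorted[0] = $BAaAAbAB
  sorted[1] = AAbAB$BAa
  sorted[2] = AB$BAaAAb
  sorted[3] = AaAAbAB$B
  sorted[4] = AbAB$BAaA
  sorted[5] = B$BAaAAbA
  sorted[6] = BAaAAbAB$
  sorted[7] = aAAbAB$BA
  sorted[8] = bAB$BAaAA
sorted[7] = aAAbAB$BA

Answer: aAAbAB$BA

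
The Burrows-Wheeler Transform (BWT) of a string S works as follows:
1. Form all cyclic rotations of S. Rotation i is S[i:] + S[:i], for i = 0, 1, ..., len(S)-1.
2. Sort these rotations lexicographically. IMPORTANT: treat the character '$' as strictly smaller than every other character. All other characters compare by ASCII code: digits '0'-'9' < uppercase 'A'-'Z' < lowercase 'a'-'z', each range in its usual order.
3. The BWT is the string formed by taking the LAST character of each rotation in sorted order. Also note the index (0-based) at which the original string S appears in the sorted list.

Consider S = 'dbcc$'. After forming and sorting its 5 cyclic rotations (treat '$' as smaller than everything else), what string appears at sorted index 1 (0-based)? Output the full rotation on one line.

All 5 rotations (rotation i = S[i:]+S[:i]):
  rot[0] = dbcc$
  rot[1] = bcc$d
  rot[2] = cc$db
  rot[3] = c$dbc
  rot[4] = $dbcc
Sorted (with $ < everything):
  sorted[0] = $dbcc
  sorted[1] = bcc$d
  sorted[2] = c$dbc
  sorted[3] = cc$db
  sorted[4] = dbcc$
sorted[1] = bcc$d

Answer: bcc$d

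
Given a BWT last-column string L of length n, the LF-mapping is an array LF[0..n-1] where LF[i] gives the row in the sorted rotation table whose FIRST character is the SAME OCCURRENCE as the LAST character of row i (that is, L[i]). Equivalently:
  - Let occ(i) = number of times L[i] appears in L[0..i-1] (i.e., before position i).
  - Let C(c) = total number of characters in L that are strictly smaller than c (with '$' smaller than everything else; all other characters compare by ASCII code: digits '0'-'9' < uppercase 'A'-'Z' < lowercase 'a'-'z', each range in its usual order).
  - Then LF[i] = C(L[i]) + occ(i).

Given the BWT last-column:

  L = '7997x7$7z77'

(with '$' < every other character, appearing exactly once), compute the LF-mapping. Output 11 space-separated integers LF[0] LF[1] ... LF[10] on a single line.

Char counts: '$':1, '7':6, '9':2, 'x':1, 'z':1
C (first-col start): C('$')=0, C('7')=1, C('9')=7, C('x')=9, C('z')=10
L[0]='7': occ=0, LF[0]=C('7')+0=1+0=1
L[1]='9': occ=0, LF[1]=C('9')+0=7+0=7
L[2]='9': occ=1, LF[2]=C('9')+1=7+1=8
L[3]='7': occ=1, LF[3]=C('7')+1=1+1=2
L[4]='x': occ=0, LF[4]=C('x')+0=9+0=9
L[5]='7': occ=2, LF[5]=C('7')+2=1+2=3
L[6]='$': occ=0, LF[6]=C('$')+0=0+0=0
L[7]='7': occ=3, LF[7]=C('7')+3=1+3=4
L[8]='z': occ=0, LF[8]=C('z')+0=10+0=10
L[9]='7': occ=4, LF[9]=C('7')+4=1+4=5
L[10]='7': occ=5, LF[10]=C('7')+5=1+5=6

Answer: 1 7 8 2 9 3 0 4 10 5 6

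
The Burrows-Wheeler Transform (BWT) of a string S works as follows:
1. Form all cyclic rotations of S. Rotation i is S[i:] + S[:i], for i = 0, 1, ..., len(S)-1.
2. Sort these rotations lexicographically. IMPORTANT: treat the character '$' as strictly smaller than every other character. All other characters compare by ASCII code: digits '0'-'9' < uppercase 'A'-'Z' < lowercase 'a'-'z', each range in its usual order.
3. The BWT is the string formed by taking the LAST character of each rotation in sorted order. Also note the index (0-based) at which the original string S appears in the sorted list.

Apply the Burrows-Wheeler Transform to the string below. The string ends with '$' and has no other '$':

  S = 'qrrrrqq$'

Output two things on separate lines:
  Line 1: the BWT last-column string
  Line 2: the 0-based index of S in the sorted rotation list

Answer: qqr$rrrq
3

Derivation:
All 8 rotations (rotation i = S[i:]+S[:i]):
  rot[0] = qrrrrqq$
  rot[1] = rrrrqq$q
  rot[2] = rrrqq$qr
  rot[3] = rrqq$qrr
  rot[4] = rqq$qrrr
  rot[5] = qq$qrrrr
  rot[6] = q$qrrrrq
  rot[7] = $qrrrrqq
Sorted (with $ < everything):
  sorted[0] = $qrrrrqq  (last char: 'q')
  sorted[1] = q$qrrrrq  (last char: 'q')
  sorted[2] = qq$qrrrr  (last char: 'r')
  sorted[3] = qrrrrqq$  (last char: '$')
  sorted[4] = rqq$qrrr  (last char: 'r')
  sorted[5] = rrqq$qrr  (last char: 'r')
  sorted[6] = rrrqq$qr  (last char: 'r')
  sorted[7] = rrrrqq$q  (last char: 'q')
Last column: qqr$rrrq
Original string S is at sorted index 3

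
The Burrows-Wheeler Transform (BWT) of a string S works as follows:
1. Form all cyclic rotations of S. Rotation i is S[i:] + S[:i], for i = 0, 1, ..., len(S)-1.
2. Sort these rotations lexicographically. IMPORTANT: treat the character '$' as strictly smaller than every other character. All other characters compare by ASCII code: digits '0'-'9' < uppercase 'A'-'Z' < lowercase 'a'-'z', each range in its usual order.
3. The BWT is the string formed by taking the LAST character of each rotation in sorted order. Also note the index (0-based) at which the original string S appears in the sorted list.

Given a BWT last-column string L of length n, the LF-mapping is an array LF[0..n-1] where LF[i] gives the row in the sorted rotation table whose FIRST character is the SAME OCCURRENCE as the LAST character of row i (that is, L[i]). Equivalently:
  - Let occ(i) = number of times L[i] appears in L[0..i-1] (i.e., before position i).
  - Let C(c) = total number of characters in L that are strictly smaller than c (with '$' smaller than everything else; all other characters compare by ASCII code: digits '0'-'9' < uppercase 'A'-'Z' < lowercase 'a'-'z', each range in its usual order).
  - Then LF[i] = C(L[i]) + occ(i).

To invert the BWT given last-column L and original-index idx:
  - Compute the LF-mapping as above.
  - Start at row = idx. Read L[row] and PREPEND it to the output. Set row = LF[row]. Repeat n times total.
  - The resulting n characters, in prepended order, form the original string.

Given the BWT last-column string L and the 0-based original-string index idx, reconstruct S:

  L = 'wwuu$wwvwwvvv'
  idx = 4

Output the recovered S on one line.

Answer: vwvwwvwwuuvw$

Derivation:
LF mapping: 7 8 1 2 0 9 10 3 11 12 4 5 6
Walk LF starting at row 4, prepending L[row]:
  step 1: row=4, L[4]='$', prepend. Next row=LF[4]=0
  step 2: row=0, L[0]='w', prepend. Next row=LF[0]=7
  step 3: row=7, L[7]='v', prepend. Next row=LF[7]=3
  step 4: row=3, L[3]='u', prepend. Next row=LF[3]=2
  step 5: row=2, L[2]='u', prepend. Next row=LF[2]=1
  step 6: row=1, L[1]='w', prepend. Next row=LF[1]=8
  step 7: row=8, L[8]='w', prepend. Next row=LF[8]=11
  step 8: row=11, L[11]='v', prepend. Next row=LF[11]=5
  step 9: row=5, L[5]='w', prepend. Next row=LF[5]=9
  step 10: row=9, L[9]='w', prepend. Next row=LF[9]=12
  step 11: row=12, L[12]='v', prepend. Next row=LF[12]=6
  step 12: row=6, L[6]='w', prepend. Next row=LF[6]=10
  step 13: row=10, L[10]='v', prepend. Next row=LF[10]=4
Reversed output: vwvwwvwwuuvw$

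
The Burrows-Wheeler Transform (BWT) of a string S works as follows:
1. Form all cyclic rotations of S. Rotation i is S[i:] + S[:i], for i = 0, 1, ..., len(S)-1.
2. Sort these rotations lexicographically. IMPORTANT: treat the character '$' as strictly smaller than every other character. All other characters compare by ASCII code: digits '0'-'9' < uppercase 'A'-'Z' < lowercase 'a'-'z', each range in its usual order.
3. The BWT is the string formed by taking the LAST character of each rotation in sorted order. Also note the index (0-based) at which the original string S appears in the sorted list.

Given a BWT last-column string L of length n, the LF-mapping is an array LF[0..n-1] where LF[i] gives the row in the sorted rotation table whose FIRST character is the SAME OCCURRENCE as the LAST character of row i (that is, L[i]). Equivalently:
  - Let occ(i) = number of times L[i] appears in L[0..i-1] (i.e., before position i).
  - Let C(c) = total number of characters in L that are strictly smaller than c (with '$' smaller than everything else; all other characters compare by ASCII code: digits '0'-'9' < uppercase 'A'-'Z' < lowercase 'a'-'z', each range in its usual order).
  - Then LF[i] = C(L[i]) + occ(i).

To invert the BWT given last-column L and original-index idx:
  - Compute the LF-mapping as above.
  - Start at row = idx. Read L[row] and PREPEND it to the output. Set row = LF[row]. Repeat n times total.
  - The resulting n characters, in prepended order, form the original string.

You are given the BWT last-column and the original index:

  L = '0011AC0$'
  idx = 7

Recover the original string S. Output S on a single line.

Answer: C10A100$

Derivation:
LF mapping: 1 2 4 5 6 7 3 0
Walk LF starting at row 7, prepending L[row]:
  step 1: row=7, L[7]='$', prepend. Next row=LF[7]=0
  step 2: row=0, L[0]='0', prepend. Next row=LF[0]=1
  step 3: row=1, L[1]='0', prepend. Next row=LF[1]=2
  step 4: row=2, L[2]='1', prepend. Next row=LF[2]=4
  step 5: row=4, L[4]='A', prepend. Next row=LF[4]=6
  step 6: row=6, L[6]='0', prepend. Next row=LF[6]=3
  step 7: row=3, L[3]='1', prepend. Next row=LF[3]=5
  step 8: row=5, L[5]='C', prepend. Next row=LF[5]=7
Reversed output: C10A100$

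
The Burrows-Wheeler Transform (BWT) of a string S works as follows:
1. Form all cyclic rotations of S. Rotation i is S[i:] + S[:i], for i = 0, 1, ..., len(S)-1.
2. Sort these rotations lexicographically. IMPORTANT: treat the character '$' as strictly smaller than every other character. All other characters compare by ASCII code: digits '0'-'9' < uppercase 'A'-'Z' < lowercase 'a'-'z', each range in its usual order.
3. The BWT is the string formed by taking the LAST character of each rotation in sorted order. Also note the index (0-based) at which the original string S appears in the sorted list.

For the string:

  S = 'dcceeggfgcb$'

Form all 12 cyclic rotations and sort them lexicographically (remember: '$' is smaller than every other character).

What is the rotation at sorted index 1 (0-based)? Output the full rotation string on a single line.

Answer: b$dcceeggfgc

Derivation:
All 12 rotations (rotation i = S[i:]+S[:i]):
  rot[0] = dcceeggfgcb$
  rot[1] = cceeggfgcb$d
  rot[2] = ceeggfgcb$dc
  rot[3] = eeggfgcb$dcc
  rot[4] = eggfgcb$dcce
  rot[5] = ggfgcb$dccee
  rot[6] = gfgcb$dcceeg
  rot[7] = fgcb$dcceegg
  rot[8] = gcb$dcceeggf
  rot[9] = cb$dcceeggfg
  rot[10] = b$dcceeggfgc
  rot[11] = $dcceeggfgcb
Sorted (with $ < everything):
  sorted[0] = $dcceeggfgcb
  sorted[1] = b$dcceeggfgc
  sorted[2] = cb$dcceeggfg
  sorted[3] = cceeggfgcb$d
  sorted[4] = ceeggfgcb$dc
  sorted[5] = dcceeggfgcb$
  sorted[6] = eeggfgcb$dcc
  sorted[7] = eggfgcb$dcce
  sorted[8] = fgcb$dcceegg
  sorted[9] = gcb$dcceeggf
  sorted[10] = gfgcb$dcceeg
  sorted[11] = ggfgcb$dccee
sorted[1] = b$dcceeggfgc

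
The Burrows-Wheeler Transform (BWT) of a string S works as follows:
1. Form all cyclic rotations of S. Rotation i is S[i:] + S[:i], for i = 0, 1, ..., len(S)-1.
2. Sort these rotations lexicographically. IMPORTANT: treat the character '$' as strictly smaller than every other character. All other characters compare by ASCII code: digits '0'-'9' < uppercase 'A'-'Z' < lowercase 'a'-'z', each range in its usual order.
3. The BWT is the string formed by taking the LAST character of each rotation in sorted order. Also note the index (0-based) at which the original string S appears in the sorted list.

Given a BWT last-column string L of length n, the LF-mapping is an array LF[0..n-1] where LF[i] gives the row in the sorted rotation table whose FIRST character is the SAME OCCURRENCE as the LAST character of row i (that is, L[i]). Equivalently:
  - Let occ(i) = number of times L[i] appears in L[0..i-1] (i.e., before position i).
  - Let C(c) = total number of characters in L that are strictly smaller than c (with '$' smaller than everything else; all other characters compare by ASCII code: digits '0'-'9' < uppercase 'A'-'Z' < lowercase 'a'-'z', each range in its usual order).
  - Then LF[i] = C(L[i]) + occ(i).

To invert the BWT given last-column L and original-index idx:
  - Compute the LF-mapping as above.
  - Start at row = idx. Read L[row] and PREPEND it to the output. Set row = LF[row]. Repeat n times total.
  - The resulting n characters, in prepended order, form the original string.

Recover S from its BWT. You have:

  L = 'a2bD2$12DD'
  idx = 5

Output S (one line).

Answer: D22Db21Da$

Derivation:
LF mapping: 8 2 9 5 3 0 1 4 6 7
Walk LF starting at row 5, prepending L[row]:
  step 1: row=5, L[5]='$', prepend. Next row=LF[5]=0
  step 2: row=0, L[0]='a', prepend. Next row=LF[0]=8
  step 3: row=8, L[8]='D', prepend. Next row=LF[8]=6
  step 4: row=6, L[6]='1', prepend. Next row=LF[6]=1
  step 5: row=1, L[1]='2', prepend. Next row=LF[1]=2
  step 6: row=2, L[2]='b', prepend. Next row=LF[2]=9
  step 7: row=9, L[9]='D', prepend. Next row=LF[9]=7
  step 8: row=7, L[7]='2', prepend. Next row=LF[7]=4
  step 9: row=4, L[4]='2', prepend. Next row=LF[4]=3
  step 10: row=3, L[3]='D', prepend. Next row=LF[3]=5
Reversed output: D22Db21Da$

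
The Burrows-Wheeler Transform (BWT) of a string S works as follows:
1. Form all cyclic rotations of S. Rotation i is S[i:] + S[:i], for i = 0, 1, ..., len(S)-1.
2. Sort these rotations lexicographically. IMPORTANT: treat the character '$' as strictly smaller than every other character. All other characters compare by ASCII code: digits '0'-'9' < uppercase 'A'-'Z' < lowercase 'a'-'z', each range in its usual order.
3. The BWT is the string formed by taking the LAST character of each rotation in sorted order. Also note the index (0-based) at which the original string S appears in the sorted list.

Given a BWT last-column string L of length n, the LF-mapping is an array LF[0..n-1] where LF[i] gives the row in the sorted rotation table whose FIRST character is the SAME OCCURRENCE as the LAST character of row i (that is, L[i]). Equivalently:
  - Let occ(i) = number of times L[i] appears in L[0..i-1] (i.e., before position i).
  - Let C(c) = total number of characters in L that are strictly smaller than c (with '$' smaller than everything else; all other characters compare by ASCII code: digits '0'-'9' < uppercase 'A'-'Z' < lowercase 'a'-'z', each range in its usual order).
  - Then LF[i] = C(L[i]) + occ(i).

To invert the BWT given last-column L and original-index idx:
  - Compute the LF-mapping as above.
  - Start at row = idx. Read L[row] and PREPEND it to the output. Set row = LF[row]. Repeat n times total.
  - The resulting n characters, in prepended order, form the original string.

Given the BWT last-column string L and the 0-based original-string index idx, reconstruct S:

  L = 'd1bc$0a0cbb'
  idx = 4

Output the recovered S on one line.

LF mapping: 10 3 5 8 0 1 4 2 9 6 7
Walk LF starting at row 4, prepending L[row]:
  step 1: row=4, L[4]='$', prepend. Next row=LF[4]=0
  step 2: row=0, L[0]='d', prepend. Next row=LF[0]=10
  step 3: row=10, L[10]='b', prepend. Next row=LF[10]=7
  step 4: row=7, L[7]='0', prepend. Next row=LF[7]=2
  step 5: row=2, L[2]='b', prepend. Next row=LF[2]=5
  step 6: row=5, L[5]='0', prepend. Next row=LF[5]=1
  step 7: row=1, L[1]='1', prepend. Next row=LF[1]=3
  step 8: row=3, L[3]='c', prepend. Next row=LF[3]=8
  step 9: row=8, L[8]='c', prepend. Next row=LF[8]=9
  step 10: row=9, L[9]='b', prepend. Next row=LF[9]=6
  step 11: row=6, L[6]='a', prepend. Next row=LF[6]=4
Reversed output: abcc10b0bd$

Answer: abcc10b0bd$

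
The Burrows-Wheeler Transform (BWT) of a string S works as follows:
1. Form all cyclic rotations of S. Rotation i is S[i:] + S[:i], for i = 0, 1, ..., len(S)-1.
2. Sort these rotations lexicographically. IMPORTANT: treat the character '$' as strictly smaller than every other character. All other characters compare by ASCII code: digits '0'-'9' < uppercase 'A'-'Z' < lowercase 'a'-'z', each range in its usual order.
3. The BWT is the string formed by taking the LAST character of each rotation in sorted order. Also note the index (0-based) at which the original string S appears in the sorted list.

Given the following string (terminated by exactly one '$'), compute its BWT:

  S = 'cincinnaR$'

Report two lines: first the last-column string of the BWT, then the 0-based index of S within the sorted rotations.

All 10 rotations (rotation i = S[i:]+S[:i]):
  rot[0] = cincinnaR$
  rot[1] = incinnaR$c
  rot[2] = ncinnaR$ci
  rot[3] = cinnaR$cin
  rot[4] = innaR$cinc
  rot[5] = nnaR$cinci
  rot[6] = naR$cincin
  rot[7] = aR$cincinn
  rot[8] = R$cincinna
  rot[9] = $cincinnaR
Sorted (with $ < everything):
  sorted[0] = $cincinnaR  (last char: 'R')
  sorted[1] = R$cincinna  (last char: 'a')
  sorted[2] = aR$cincinn  (last char: 'n')
  sorted[3] = cincinnaR$  (last char: '$')
  sorted[4] = cinnaR$cin  (last char: 'n')
  sorted[5] = incinnaR$c  (last char: 'c')
  sorted[6] = innaR$cinc  (last char: 'c')
  sorted[7] = naR$cincin  (last char: 'n')
  sorted[8] = ncinnaR$ci  (last char: 'i')
  sorted[9] = nnaR$cinci  (last char: 'i')
Last column: Ran$nccnii
Original string S is at sorted index 3

Answer: Ran$nccnii
3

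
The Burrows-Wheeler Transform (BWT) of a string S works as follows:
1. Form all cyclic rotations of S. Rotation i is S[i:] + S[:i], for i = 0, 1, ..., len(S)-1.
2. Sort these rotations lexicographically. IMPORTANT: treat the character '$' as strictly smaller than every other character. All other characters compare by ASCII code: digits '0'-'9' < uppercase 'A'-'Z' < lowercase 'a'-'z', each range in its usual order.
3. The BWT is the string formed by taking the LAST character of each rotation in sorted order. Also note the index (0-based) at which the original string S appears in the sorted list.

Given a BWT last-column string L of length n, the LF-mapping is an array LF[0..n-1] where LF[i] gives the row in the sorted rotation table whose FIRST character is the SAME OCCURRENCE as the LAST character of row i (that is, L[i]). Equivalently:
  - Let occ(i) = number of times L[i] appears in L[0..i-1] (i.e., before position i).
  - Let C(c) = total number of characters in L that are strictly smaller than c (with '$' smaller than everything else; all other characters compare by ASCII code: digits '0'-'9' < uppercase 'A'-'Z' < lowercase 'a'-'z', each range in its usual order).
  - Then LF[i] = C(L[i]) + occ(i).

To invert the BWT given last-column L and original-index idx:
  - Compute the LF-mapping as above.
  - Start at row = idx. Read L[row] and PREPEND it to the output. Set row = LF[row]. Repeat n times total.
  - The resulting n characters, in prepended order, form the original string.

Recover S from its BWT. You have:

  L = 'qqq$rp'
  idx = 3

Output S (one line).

LF mapping: 2 3 4 0 5 1
Walk LF starting at row 3, prepending L[row]:
  step 1: row=3, L[3]='$', prepend. Next row=LF[3]=0
  step 2: row=0, L[0]='q', prepend. Next row=LF[0]=2
  step 3: row=2, L[2]='q', prepend. Next row=LF[2]=4
  step 4: row=4, L[4]='r', prepend. Next row=LF[4]=5
  step 5: row=5, L[5]='p', prepend. Next row=LF[5]=1
  step 6: row=1, L[1]='q', prepend. Next row=LF[1]=3
Reversed output: qprqq$

Answer: qprqq$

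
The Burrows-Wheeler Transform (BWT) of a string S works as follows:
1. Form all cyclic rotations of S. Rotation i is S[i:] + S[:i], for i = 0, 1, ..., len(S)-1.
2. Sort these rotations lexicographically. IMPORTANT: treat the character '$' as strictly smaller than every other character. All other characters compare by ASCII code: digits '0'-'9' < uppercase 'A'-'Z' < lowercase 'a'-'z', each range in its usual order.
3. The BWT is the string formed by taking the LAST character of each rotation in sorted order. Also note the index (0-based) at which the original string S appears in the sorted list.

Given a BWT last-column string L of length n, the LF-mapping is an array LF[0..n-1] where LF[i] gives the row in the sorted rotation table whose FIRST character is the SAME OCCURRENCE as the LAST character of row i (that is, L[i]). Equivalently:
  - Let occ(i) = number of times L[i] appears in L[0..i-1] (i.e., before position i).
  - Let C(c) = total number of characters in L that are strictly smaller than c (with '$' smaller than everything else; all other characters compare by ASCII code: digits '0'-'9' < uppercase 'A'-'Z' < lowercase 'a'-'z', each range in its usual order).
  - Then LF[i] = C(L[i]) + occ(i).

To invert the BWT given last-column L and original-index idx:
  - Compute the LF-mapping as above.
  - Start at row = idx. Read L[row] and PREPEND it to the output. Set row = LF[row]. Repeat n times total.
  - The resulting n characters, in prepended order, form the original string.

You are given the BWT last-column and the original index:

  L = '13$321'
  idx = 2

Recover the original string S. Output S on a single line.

Answer: 13231$

Derivation:
LF mapping: 1 4 0 5 3 2
Walk LF starting at row 2, prepending L[row]:
  step 1: row=2, L[2]='$', prepend. Next row=LF[2]=0
  step 2: row=0, L[0]='1', prepend. Next row=LF[0]=1
  step 3: row=1, L[1]='3', prepend. Next row=LF[1]=4
  step 4: row=4, L[4]='2', prepend. Next row=LF[4]=3
  step 5: row=3, L[3]='3', prepend. Next row=LF[3]=5
  step 6: row=5, L[5]='1', prepend. Next row=LF[5]=2
Reversed output: 13231$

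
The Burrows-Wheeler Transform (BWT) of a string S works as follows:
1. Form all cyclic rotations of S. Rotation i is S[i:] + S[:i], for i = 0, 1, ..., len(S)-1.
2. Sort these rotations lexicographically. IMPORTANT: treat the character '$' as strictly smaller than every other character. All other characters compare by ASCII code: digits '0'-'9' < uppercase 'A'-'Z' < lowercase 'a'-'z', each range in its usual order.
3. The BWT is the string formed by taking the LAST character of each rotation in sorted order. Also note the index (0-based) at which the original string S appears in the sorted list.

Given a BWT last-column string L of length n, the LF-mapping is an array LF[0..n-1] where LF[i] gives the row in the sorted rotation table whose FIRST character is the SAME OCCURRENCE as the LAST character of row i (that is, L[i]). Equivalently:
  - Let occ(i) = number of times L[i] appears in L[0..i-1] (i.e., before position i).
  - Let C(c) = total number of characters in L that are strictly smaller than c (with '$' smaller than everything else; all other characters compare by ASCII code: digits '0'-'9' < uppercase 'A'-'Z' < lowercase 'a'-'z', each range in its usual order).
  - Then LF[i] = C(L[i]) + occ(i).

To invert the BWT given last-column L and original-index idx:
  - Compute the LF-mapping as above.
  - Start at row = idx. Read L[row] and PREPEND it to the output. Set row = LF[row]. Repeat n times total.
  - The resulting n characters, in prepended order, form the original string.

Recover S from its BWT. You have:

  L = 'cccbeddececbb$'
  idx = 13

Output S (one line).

Answer: edcbbeccdcbec$

Derivation:
LF mapping: 4 5 6 1 11 9 10 12 7 13 8 2 3 0
Walk LF starting at row 13, prepending L[row]:
  step 1: row=13, L[13]='$', prepend. Next row=LF[13]=0
  step 2: row=0, L[0]='c', prepend. Next row=LF[0]=4
  step 3: row=4, L[4]='e', prepend. Next row=LF[4]=11
  step 4: row=11, L[11]='b', prepend. Next row=LF[11]=2
  step 5: row=2, L[2]='c', prepend. Next row=LF[2]=6
  step 6: row=6, L[6]='d', prepend. Next row=LF[6]=10
  step 7: row=10, L[10]='c', prepend. Next row=LF[10]=8
  step 8: row=8, L[8]='c', prepend. Next row=LF[8]=7
  step 9: row=7, L[7]='e', prepend. Next row=LF[7]=12
  step 10: row=12, L[12]='b', prepend. Next row=LF[12]=3
  step 11: row=3, L[3]='b', prepend. Next row=LF[3]=1
  step 12: row=1, L[1]='c', prepend. Next row=LF[1]=5
  step 13: row=5, L[5]='d', prepend. Next row=LF[5]=9
  step 14: row=9, L[9]='e', prepend. Next row=LF[9]=13
Reversed output: edcbbeccdcbec$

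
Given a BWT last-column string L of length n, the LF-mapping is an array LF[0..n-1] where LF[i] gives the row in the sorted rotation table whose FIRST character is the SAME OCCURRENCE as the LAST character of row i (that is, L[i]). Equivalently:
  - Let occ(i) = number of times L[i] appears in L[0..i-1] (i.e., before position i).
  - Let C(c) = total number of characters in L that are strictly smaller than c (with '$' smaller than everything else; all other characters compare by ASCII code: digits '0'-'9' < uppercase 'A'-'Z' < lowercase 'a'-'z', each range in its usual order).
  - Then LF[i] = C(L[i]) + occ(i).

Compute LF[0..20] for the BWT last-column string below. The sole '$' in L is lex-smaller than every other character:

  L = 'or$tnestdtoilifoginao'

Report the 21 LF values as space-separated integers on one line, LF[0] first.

Answer: 12 16 0 18 10 3 17 19 2 20 13 6 9 7 4 14 5 8 11 1 15

Derivation:
Char counts: '$':1, 'a':1, 'd':1, 'e':1, 'f':1, 'g':1, 'i':3, 'l':1, 'n':2, 'o':4, 'r':1, 's':1, 't':3
C (first-col start): C('$')=0, C('a')=1, C('d')=2, C('e')=3, C('f')=4, C('g')=5, C('i')=6, C('l')=9, C('n')=10, C('o')=12, C('r')=16, C('s')=17, C('t')=18
L[0]='o': occ=0, LF[0]=C('o')+0=12+0=12
L[1]='r': occ=0, LF[1]=C('r')+0=16+0=16
L[2]='$': occ=0, LF[2]=C('$')+0=0+0=0
L[3]='t': occ=0, LF[3]=C('t')+0=18+0=18
L[4]='n': occ=0, LF[4]=C('n')+0=10+0=10
L[5]='e': occ=0, LF[5]=C('e')+0=3+0=3
L[6]='s': occ=0, LF[6]=C('s')+0=17+0=17
L[7]='t': occ=1, LF[7]=C('t')+1=18+1=19
L[8]='d': occ=0, LF[8]=C('d')+0=2+0=2
L[9]='t': occ=2, LF[9]=C('t')+2=18+2=20
L[10]='o': occ=1, LF[10]=C('o')+1=12+1=13
L[11]='i': occ=0, LF[11]=C('i')+0=6+0=6
L[12]='l': occ=0, LF[12]=C('l')+0=9+0=9
L[13]='i': occ=1, LF[13]=C('i')+1=6+1=7
L[14]='f': occ=0, LF[14]=C('f')+0=4+0=4
L[15]='o': occ=2, LF[15]=C('o')+2=12+2=14
L[16]='g': occ=0, LF[16]=C('g')+0=5+0=5
L[17]='i': occ=2, LF[17]=C('i')+2=6+2=8
L[18]='n': occ=1, LF[18]=C('n')+1=10+1=11
L[19]='a': occ=0, LF[19]=C('a')+0=1+0=1
L[20]='o': occ=3, LF[20]=C('o')+3=12+3=15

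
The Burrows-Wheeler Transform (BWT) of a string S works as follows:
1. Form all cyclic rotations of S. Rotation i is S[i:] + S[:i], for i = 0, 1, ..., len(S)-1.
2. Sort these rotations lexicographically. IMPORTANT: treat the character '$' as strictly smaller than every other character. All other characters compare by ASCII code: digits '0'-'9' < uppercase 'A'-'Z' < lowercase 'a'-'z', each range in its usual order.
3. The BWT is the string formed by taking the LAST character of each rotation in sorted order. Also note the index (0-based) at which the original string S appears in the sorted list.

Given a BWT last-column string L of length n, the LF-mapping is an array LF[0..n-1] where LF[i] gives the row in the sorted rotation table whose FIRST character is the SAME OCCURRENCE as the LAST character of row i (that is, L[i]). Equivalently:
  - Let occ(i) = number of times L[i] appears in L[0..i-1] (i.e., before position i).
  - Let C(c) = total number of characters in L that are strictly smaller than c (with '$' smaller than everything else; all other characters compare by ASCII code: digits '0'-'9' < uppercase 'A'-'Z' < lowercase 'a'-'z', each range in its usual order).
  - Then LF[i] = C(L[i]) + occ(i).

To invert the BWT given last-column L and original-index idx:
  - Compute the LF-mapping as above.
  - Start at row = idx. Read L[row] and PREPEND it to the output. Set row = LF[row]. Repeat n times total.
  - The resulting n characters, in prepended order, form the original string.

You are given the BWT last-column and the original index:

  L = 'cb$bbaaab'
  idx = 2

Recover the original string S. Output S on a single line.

LF mapping: 8 4 0 5 6 1 2 3 7
Walk LF starting at row 2, prepending L[row]:
  step 1: row=2, L[2]='$', prepend. Next row=LF[2]=0
  step 2: row=0, L[0]='c', prepend. Next row=LF[0]=8
  step 3: row=8, L[8]='b', prepend. Next row=LF[8]=7
  step 4: row=7, L[7]='a', prepend. Next row=LF[7]=3
  step 5: row=3, L[3]='b', prepend. Next row=LF[3]=5
  step 6: row=5, L[5]='a', prepend. Next row=LF[5]=1
  step 7: row=1, L[1]='b', prepend. Next row=LF[1]=4
  step 8: row=4, L[4]='b', prepend. Next row=LF[4]=6
  step 9: row=6, L[6]='a', prepend. Next row=LF[6]=2
Reversed output: abbababc$

Answer: abbababc$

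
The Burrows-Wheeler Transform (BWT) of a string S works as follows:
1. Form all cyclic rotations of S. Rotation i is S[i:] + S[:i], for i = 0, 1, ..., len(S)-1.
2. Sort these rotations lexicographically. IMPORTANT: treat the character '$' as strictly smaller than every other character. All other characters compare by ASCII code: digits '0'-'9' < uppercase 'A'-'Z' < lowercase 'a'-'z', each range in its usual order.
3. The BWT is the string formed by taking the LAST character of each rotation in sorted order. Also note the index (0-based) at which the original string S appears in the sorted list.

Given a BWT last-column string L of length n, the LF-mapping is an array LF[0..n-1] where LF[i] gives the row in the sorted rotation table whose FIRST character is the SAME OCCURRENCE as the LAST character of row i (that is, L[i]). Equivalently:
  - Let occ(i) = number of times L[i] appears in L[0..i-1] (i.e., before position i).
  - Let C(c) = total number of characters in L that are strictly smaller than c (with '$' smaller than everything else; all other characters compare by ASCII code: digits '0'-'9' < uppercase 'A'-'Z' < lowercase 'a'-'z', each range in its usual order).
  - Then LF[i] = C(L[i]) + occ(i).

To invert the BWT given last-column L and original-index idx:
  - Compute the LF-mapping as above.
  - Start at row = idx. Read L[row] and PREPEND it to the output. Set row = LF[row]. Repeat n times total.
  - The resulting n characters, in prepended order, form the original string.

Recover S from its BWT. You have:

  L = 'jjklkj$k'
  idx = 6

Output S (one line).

Answer: kljkkjj$

Derivation:
LF mapping: 1 2 4 7 5 3 0 6
Walk LF starting at row 6, prepending L[row]:
  step 1: row=6, L[6]='$', prepend. Next row=LF[6]=0
  step 2: row=0, L[0]='j', prepend. Next row=LF[0]=1
  step 3: row=1, L[1]='j', prepend. Next row=LF[1]=2
  step 4: row=2, L[2]='k', prepend. Next row=LF[2]=4
  step 5: row=4, L[4]='k', prepend. Next row=LF[4]=5
  step 6: row=5, L[5]='j', prepend. Next row=LF[5]=3
  step 7: row=3, L[3]='l', prepend. Next row=LF[3]=7
  step 8: row=7, L[7]='k', prepend. Next row=LF[7]=6
Reversed output: kljkkjj$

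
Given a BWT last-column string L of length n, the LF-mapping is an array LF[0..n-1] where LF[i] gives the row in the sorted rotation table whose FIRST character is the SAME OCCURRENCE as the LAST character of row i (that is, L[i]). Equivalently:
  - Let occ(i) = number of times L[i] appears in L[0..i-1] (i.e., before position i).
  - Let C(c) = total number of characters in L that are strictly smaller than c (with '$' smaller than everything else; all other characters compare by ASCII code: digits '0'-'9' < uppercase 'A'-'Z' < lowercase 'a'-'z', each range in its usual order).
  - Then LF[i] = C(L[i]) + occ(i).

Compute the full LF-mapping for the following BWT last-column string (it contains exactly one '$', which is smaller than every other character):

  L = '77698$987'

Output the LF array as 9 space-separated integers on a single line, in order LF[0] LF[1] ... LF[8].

Char counts: '$':1, '6':1, '7':3, '8':2, '9':2
C (first-col start): C('$')=0, C('6')=1, C('7')=2, C('8')=5, C('9')=7
L[0]='7': occ=0, LF[0]=C('7')+0=2+0=2
L[1]='7': occ=1, LF[1]=C('7')+1=2+1=3
L[2]='6': occ=0, LF[2]=C('6')+0=1+0=1
L[3]='9': occ=0, LF[3]=C('9')+0=7+0=7
L[4]='8': occ=0, LF[4]=C('8')+0=5+0=5
L[5]='$': occ=0, LF[5]=C('$')+0=0+0=0
L[6]='9': occ=1, LF[6]=C('9')+1=7+1=8
L[7]='8': occ=1, LF[7]=C('8')+1=5+1=6
L[8]='7': occ=2, LF[8]=C('7')+2=2+2=4

Answer: 2 3 1 7 5 0 8 6 4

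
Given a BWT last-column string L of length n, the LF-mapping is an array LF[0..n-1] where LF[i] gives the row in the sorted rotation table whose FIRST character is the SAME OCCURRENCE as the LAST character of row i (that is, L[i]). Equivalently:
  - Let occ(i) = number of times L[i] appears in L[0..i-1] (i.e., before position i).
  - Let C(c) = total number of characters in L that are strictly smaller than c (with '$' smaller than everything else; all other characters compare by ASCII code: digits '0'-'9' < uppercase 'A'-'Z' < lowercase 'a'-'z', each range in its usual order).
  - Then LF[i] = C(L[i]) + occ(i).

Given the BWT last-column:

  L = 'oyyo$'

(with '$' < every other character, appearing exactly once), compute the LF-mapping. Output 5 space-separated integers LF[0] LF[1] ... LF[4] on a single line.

Answer: 1 3 4 2 0

Derivation:
Char counts: '$':1, 'o':2, 'y':2
C (first-col start): C('$')=0, C('o')=1, C('y')=3
L[0]='o': occ=0, LF[0]=C('o')+0=1+0=1
L[1]='y': occ=0, LF[1]=C('y')+0=3+0=3
L[2]='y': occ=1, LF[2]=C('y')+1=3+1=4
L[3]='o': occ=1, LF[3]=C('o')+1=1+1=2
L[4]='$': occ=0, LF[4]=C('$')+0=0+0=0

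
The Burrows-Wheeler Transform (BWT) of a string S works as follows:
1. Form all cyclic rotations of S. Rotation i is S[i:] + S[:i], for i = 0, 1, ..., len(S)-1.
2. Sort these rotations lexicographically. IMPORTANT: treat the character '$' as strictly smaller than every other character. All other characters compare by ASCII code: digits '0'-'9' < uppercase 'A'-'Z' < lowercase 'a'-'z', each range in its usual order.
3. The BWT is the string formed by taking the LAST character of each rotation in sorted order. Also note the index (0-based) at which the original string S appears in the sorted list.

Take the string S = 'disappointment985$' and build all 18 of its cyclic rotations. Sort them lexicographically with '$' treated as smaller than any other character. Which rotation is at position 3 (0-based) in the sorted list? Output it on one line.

All 18 rotations (rotation i = S[i:]+S[:i]):
  rot[0] = disappointment985$
  rot[1] = isappointment985$d
  rot[2] = sappointment985$di
  rot[3] = appointment985$dis
  rot[4] = ppointment985$disa
  rot[5] = pointment985$disap
  rot[6] = ointment985$disapp
  rot[7] = intment985$disappo
  rot[8] = ntment985$disappoi
  rot[9] = tment985$disappoin
  rot[10] = ment985$disappoint
  rot[11] = ent985$disappointm
  rot[12] = nt985$disappointme
  rot[13] = t985$disappointmen
  rot[14] = 985$disappointment
  rot[15] = 85$disappointment9
  rot[16] = 5$disappointment98
  rot[17] = $disappointment985
Sorted (with $ < everything):
  sorted[0] = $disappointment985
  sorted[1] = 5$disappointment98
  sorted[2] = 85$disappointment9
  sorted[3] = 985$disappointment
  sorted[4] = appointment985$dis
  sorted[5] = disappointment985$
  sorted[6] = ent985$disappointm
  sorted[7] = intment985$disappo
  sorted[8] = isappointment985$d
  sorted[9] = ment985$disappoint
  sorted[10] = nt985$disappointme
  sorted[11] = ntment985$disappoi
  sorted[12] = ointment985$disapp
  sorted[13] = pointment985$disap
  sorted[14] = ppointment985$disa
  sorted[15] = sappointment985$di
  sorted[16] = t985$disappointmen
  sorted[17] = tment985$disappoin
sorted[3] = 985$disappointment

Answer: 985$disappointment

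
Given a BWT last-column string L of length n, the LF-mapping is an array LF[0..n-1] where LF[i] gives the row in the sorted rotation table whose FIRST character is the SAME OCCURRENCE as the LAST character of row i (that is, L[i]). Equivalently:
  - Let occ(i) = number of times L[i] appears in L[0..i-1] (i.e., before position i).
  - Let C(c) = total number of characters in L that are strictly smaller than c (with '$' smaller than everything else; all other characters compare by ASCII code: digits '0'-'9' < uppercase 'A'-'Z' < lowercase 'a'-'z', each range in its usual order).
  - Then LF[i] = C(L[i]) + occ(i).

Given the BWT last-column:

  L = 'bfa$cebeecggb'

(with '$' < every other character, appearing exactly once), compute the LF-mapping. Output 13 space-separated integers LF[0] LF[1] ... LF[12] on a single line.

Char counts: '$':1, 'a':1, 'b':3, 'c':2, 'e':3, 'f':1, 'g':2
C (first-col start): C('$')=0, C('a')=1, C('b')=2, C('c')=5, C('e')=7, C('f')=10, C('g')=11
L[0]='b': occ=0, LF[0]=C('b')+0=2+0=2
L[1]='f': occ=0, LF[1]=C('f')+0=10+0=10
L[2]='a': occ=0, LF[2]=C('a')+0=1+0=1
L[3]='$': occ=0, LF[3]=C('$')+0=0+0=0
L[4]='c': occ=0, LF[4]=C('c')+0=5+0=5
L[5]='e': occ=0, LF[5]=C('e')+0=7+0=7
L[6]='b': occ=1, LF[6]=C('b')+1=2+1=3
L[7]='e': occ=1, LF[7]=C('e')+1=7+1=8
L[8]='e': occ=2, LF[8]=C('e')+2=7+2=9
L[9]='c': occ=1, LF[9]=C('c')+1=5+1=6
L[10]='g': occ=0, LF[10]=C('g')+0=11+0=11
L[11]='g': occ=1, LF[11]=C('g')+1=11+1=12
L[12]='b': occ=2, LF[12]=C('b')+2=2+2=4

Answer: 2 10 1 0 5 7 3 8 9 6 11 12 4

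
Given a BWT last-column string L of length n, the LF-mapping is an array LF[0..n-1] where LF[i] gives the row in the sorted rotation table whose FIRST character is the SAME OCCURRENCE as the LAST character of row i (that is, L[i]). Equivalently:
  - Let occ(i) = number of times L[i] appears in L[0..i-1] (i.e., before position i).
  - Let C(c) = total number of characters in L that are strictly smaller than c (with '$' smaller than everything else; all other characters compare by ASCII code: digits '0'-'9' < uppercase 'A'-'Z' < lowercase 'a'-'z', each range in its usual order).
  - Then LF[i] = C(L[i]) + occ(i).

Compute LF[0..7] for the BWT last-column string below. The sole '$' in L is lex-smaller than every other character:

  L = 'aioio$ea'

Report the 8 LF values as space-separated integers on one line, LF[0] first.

Answer: 1 4 6 5 7 0 3 2

Derivation:
Char counts: '$':1, 'a':2, 'e':1, 'i':2, 'o':2
C (first-col start): C('$')=0, C('a')=1, C('e')=3, C('i')=4, C('o')=6
L[0]='a': occ=0, LF[0]=C('a')+0=1+0=1
L[1]='i': occ=0, LF[1]=C('i')+0=4+0=4
L[2]='o': occ=0, LF[2]=C('o')+0=6+0=6
L[3]='i': occ=1, LF[3]=C('i')+1=4+1=5
L[4]='o': occ=1, LF[4]=C('o')+1=6+1=7
L[5]='$': occ=0, LF[5]=C('$')+0=0+0=0
L[6]='e': occ=0, LF[6]=C('e')+0=3+0=3
L[7]='a': occ=1, LF[7]=C('a')+1=1+1=2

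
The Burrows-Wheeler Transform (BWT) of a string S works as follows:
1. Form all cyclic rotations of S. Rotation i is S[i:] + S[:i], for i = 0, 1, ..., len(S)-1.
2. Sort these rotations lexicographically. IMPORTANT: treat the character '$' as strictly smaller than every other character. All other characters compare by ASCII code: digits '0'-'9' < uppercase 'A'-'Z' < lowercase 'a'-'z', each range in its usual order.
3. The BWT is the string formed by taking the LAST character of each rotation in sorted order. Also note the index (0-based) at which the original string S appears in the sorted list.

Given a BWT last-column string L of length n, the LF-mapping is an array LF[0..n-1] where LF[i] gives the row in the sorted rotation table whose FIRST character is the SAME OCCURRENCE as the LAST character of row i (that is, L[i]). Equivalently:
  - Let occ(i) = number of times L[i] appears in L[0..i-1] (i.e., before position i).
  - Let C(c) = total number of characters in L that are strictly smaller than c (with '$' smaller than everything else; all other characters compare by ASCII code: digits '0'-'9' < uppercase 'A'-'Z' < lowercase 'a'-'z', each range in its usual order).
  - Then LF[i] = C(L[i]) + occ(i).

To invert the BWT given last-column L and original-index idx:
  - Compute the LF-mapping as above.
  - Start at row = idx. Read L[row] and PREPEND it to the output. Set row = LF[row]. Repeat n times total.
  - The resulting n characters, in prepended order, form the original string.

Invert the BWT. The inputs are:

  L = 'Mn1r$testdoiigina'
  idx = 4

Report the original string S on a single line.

Answer: disintegration1M$

Derivation:
LF mapping: 2 10 1 13 0 15 5 14 16 4 12 7 8 6 9 11 3
Walk LF starting at row 4, prepending L[row]:
  step 1: row=4, L[4]='$', prepend. Next row=LF[4]=0
  step 2: row=0, L[0]='M', prepend. Next row=LF[0]=2
  step 3: row=2, L[2]='1', prepend. Next row=LF[2]=1
  step 4: row=1, L[1]='n', prepend. Next row=LF[1]=10
  step 5: row=10, L[10]='o', prepend. Next row=LF[10]=12
  step 6: row=12, L[12]='i', prepend. Next row=LF[12]=8
  step 7: row=8, L[8]='t', prepend. Next row=LF[8]=16
  step 8: row=16, L[16]='a', prepend. Next row=LF[16]=3
  step 9: row=3, L[3]='r', prepend. Next row=LF[3]=13
  step 10: row=13, L[13]='g', prepend. Next row=LF[13]=6
  step 11: row=6, L[6]='e', prepend. Next row=LF[6]=5
  step 12: row=5, L[5]='t', prepend. Next row=LF[5]=15
  step 13: row=15, L[15]='n', prepend. Next row=LF[15]=11
  step 14: row=11, L[11]='i', prepend. Next row=LF[11]=7
  step 15: row=7, L[7]='s', prepend. Next row=LF[7]=14
  step 16: row=14, L[14]='i', prepend. Next row=LF[14]=9
  step 17: row=9, L[9]='d', prepend. Next row=LF[9]=4
Reversed output: disintegration1M$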